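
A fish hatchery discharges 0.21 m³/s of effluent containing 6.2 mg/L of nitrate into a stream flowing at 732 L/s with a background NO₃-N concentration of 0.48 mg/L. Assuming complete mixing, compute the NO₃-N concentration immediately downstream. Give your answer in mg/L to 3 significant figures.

1.76 mg/L

732 L/s = 0.732 m³/s.
By mass balance at complete mixing, C = (0.21·6.2 + 0.732·0.48) / (0.21 + 0.732) = 1.653/0.942 = 1.755 mg/L.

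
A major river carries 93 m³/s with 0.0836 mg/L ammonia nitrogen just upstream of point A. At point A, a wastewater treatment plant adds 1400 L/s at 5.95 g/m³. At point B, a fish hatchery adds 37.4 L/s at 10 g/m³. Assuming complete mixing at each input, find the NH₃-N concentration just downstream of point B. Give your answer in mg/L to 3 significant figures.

0.174 mg/L

1400 L/s = 1.4 m³/s.
After input A: C = (93·0.0836 + 1.4·5.95) / 94.4 = 0.1706 mg/L.
37.4 L/s = 0.0374 m³/s.
After input B: C = (94.4·0.1706 + 0.0374·10) / 94.44 = 0.1745 mg/L.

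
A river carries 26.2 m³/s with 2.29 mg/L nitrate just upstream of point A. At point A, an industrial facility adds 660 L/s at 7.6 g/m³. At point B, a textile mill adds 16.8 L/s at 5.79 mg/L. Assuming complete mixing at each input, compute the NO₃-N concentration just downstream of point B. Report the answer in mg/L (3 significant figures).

660 L/s = 0.66 m³/s.
After input A: C = (26.2·2.29 + 0.66·7.6) / 26.86 = 2.42 mg/L.
16.8 L/s = 0.0168 m³/s.
After input B: C = (26.86·2.42 + 0.0168·5.79) / 26.88 = 2.423 mg/L.

2.42 mg/L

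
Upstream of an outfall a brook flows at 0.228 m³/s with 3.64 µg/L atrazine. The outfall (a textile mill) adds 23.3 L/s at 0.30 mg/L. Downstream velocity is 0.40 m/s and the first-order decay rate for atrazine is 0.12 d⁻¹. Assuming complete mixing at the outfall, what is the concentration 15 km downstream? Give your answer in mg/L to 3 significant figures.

23.3 L/s = 0.0233 m³/s.
3.64 µg/L = 0.00364 mg/L.
After complete mixing, C₀ = (0.0233·0.3 + 0.228·0.00364) / 0.2513 = 0.03112 mg/L.
Travel time t = 1.5e+04 m / 0.40 m/s = 3.75e+04 s = 0.434 d.
C = 0.03112·exp(−0.12·0.434) = 0.03112·0.9492 = 0.02954 mg/L.

0.0295 mg/L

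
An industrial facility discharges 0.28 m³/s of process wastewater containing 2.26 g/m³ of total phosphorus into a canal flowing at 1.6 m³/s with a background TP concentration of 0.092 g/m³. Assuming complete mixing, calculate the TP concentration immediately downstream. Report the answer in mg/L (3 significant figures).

0.415 mg/L

Conservation of mass across the mixing zone: C = (0.28·2.26 + 1.6·0.092) / (0.28 + 1.6) = 0.78/1.88 = 0.4149 mg/L.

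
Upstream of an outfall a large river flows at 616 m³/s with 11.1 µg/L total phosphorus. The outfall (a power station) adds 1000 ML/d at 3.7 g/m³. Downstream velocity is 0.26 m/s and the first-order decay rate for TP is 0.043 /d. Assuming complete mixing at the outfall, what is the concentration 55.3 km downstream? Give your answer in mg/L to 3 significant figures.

0.0712 mg/L

1000 ML/d = 11.57 m³/s.
11.1 µg/L = 0.0111 mg/L.
After complete mixing, C₀ = (11.57·3.7 + 616·0.0111) / 627.6 = 0.07913 mg/L.
Travel time t = 5.53e+04 m / 0.26 m/s = 2.127e+05 s = 2.462 d.
C = 0.07913·exp(−0.043·2.462) = 0.07913·0.8996 = 0.07118 mg/L.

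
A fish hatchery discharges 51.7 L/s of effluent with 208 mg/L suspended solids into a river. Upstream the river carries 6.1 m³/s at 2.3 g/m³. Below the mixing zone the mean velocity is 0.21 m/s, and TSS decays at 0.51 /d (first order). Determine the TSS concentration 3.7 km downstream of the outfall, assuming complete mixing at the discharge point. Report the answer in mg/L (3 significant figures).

51.7 L/s = 0.0517 m³/s.
After complete mixing, C₀ = (0.0517·208 + 6.1·2.3) / 6.152 = 4.029 mg/L.
Travel time t = 3700 m / 0.21 m/s = 1.762e+04 s = 0.2039 d.
C = 4.029·exp(−0.51·0.2039) = 4.029·0.9012 = 3.631 mg/L.

3.63 mg/L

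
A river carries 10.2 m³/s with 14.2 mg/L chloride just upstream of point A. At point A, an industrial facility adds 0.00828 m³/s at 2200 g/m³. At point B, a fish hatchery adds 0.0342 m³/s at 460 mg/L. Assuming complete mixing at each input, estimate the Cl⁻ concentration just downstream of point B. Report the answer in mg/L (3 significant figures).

17.5 mg/L

After input A: C = (10.2·14.2 + 0.00828·2200) / 10.21 = 15.97 mg/L.
After input B: C = (10.21·15.97 + 0.0342·460) / 10.24 = 17.46 mg/L.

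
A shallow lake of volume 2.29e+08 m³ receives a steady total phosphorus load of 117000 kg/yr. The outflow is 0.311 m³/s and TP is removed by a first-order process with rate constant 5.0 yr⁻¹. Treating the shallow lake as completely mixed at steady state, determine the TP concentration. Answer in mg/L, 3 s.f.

0.101 mg/L

Outflow Q = 0.311 m³/s × 3.156e+07 s/yr = 9.814e+06 m³/yr.
Steady-state CSTR mass balance: W = Q·C + k·V·C, so C = W/(Q + kV).
Q + kV = 9.814e+06 + 5.0·2.29e+08 = 1.155e+09 m³/yr.
C = 117000/1.155e+09 = 0.0001013 kg/m³ = 0.1013 mg/L.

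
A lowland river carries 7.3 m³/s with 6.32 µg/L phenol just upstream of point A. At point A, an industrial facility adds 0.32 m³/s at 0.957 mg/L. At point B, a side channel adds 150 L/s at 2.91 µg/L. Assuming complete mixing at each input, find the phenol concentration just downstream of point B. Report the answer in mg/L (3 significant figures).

0.0454 mg/L

6.32 µg/L = 0.00632 mg/L.
After input A: C = (7.3·0.00632 + 0.32·0.957) / 7.62 = 0.04624 mg/L.
150 L/s = 0.15 m³/s.
2.91 µg/L = 0.00291 mg/L.
After input B: C = (7.62·0.04624 + 0.15·0.00291) / 7.77 = 0.04541 mg/L.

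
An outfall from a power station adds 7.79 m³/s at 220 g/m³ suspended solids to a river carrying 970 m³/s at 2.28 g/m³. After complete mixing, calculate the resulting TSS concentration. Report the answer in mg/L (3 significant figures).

4.01 mg/L

Conservation of mass across the mixing zone: C = (7.79·220 + 970·2.28) / (7.79 + 970) = 3925/977.8 = 4.015 mg/L.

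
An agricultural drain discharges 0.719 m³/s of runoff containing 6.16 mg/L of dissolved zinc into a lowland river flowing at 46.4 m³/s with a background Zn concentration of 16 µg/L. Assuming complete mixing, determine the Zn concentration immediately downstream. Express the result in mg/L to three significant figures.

16 µg/L = 0.016 mg/L.
Flow-weighted mixing gives C = (0.719·6.16 + 46.4·0.016) / (0.719 + 46.4) = 5.171/47.12 = 0.1098 mg/L.

0.110 mg/L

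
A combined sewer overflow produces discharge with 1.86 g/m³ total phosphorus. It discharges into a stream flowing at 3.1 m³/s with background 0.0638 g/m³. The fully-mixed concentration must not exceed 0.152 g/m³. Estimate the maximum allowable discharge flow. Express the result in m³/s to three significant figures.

0.160 m³/s

Mass balance at complete mixing: C_std·(Q_w + Q_r) = Q_w·C_e + Q_r·C_b.
Rearranging, Q_w = Q_r·(C_std − C_b)/(C_e − C_std) = 3.1·(0.152 − 0.0638) / (1.86 − 0.152) = 0.1601 m³/s.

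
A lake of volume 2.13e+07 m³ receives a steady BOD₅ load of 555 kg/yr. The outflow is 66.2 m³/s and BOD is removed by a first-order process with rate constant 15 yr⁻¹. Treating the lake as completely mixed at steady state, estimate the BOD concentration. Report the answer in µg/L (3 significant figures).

Outflow Q = 66.2 m³/s × 3.156e+07 s/yr = 2.089e+09 m³/yr.
Steady-state CSTR mass balance: W = Q·C + k·V·C, so C = W/(Q + kV).
Q + kV = 2.089e+09 + 15·2.13e+07 = 2.409e+09 m³/yr.
C = 555/2.409e+09 = 2.304e-07 kg/m³ = 0.0002304 mg/L = 0.2304 µg/L.

0.230 µg/L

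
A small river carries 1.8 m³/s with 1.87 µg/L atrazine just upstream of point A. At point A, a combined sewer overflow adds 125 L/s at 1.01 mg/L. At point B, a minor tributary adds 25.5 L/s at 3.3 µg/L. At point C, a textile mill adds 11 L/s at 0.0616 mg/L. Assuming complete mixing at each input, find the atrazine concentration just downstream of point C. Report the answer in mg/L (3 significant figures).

1.87 µg/L = 0.00187 mg/L.
125 L/s = 0.125 m³/s.
After input A: C = (1.8·0.00187 + 0.125·1.01) / 1.925 = 0.06733 mg/L.
25.5 L/s = 0.0255 m³/s.
3.3 µg/L = 0.0033 mg/L.
After input B: C = (1.925·0.06733 + 0.0255·0.0033) / 1.951 = 0.0665 mg/L.
11 L/s = 0.011 m³/s.
After input C: C = (1.951·0.0665 + 0.011·0.0616) / 1.962 = 0.06647 mg/L.

0.0665 mg/L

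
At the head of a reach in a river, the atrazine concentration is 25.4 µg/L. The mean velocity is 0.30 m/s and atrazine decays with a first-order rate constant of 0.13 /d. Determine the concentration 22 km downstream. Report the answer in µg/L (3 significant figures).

22.7 µg/L

Travel time t = 22 km / 0.30 m/s = 2.2e+04/0.30 = 7.333e+04 s = 0.8488 d.
First-order decay: C = 25.4·exp(−0.13·0.8488) = 25.4·0.8955 = 22.75 µg/L.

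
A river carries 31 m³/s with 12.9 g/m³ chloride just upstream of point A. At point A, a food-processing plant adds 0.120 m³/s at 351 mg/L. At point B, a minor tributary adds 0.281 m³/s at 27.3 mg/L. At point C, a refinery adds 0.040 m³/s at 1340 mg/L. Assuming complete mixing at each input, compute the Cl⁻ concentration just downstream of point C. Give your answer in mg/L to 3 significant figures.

After input A: C = (31·12.9 + 0.12·351) / 31.12 = 14.2 mg/L.
After input B: C = (31.12·14.2 + 0.281·27.3) / 31.4 = 14.32 mg/L.
After input C: C = (31.4·14.32 + 0.04·1340) / 31.44 = 16.01 mg/L.

16.0 mg/L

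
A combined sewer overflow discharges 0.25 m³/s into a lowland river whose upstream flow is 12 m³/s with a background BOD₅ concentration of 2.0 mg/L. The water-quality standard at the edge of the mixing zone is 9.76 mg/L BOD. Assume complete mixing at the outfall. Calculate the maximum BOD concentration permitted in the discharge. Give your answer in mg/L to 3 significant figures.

Mass balance: 9.76·12.25 = 0.25·Cₑ + 12·2.
Cₑ = (119.6 − 24) / 0.25 = 382.2 mg/L.

382 mg/L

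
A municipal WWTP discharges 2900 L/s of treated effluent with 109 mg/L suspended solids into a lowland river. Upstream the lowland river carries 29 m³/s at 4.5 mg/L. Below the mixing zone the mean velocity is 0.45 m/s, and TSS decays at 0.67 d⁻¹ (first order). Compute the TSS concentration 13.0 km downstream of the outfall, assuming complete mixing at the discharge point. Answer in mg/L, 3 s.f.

2900 L/s = 2.9 m³/s.
After complete mixing, C₀ = (2.9·109 + 29·4.5) / 31.9 = 14 mg/L.
Travel time t = 1.3e+04 m / 0.45 m/s = 2.889e+04 s = 0.3344 d.
C = 14·exp(−0.67·0.3344) = 14·0.7993 = 11.19 mg/L.

11.2 mg/L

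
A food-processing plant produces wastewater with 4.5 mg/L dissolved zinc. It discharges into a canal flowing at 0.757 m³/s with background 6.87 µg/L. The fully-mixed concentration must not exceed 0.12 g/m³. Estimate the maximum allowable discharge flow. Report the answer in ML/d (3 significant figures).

1.69 ML/d

6.87 µg/L = 0.00687 mg/L.
Mass balance at complete mixing: C_std·(Q_w + Q_r) = Q_w·C_e + Q_r·C_b.
Rearranging, Q_w = Q_r·(C_std − C_b)/(C_e − C_std) = 0.757·(0.12 − 0.00687) / (4.5 − 0.12) = 0.01955 m³/s.
= 1.689 ML/d.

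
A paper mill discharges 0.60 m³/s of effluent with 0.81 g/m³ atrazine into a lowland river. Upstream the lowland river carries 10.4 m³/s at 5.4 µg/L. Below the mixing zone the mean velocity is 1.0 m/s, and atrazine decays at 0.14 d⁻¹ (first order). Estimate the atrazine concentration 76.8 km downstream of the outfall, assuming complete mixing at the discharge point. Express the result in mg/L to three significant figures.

0.0435 mg/L

5.4 µg/L = 0.0054 mg/L.
After complete mixing, C₀ = (0.6·0.81 + 10.4·0.0054) / 11 = 0.04929 mg/L.
Travel time t = 7.68e+04 m / 1.0 m/s = 7.68e+04 s = 0.8889 d.
C = 0.04929·exp(−0.14·0.8889) = 0.04929·0.883 = 0.04352 mg/L.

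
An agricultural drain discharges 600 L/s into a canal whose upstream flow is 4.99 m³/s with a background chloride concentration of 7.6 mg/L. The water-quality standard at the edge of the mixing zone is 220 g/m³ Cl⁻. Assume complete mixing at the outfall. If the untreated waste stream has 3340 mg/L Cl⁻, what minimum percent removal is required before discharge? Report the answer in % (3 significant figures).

600 L/s = 0.6 m³/s.
Mass balance: 220·5.59 = 0.6·Cₑ + 4.99·7.6.
Cₑ = (1230 − 37.92) / 0.6 = 1986 mg/L.
Required removal = 1 − 1986/3340 = 40.53 %.

40.5 %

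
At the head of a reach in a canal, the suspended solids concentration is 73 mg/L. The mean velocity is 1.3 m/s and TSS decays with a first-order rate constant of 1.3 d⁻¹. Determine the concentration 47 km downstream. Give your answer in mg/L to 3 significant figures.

42.4 mg/L

Travel time t = 47 km / 1.3 m/s = 4.7e+04/1.3 = 3.615e+04 s = 0.4184 d.
First-order decay: C = 73·exp(−1.3·0.4184) = 73·0.5804 = 42.37 mg/L.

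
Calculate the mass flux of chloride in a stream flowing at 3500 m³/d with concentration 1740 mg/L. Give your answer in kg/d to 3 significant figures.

6090 kg/d

3500 m³/d = 0.04051 m³/s.
Mass flux = Q·C = 0.04051 m³/s × 1740 g/m³ = 70.49 g/s.
= 70.49 g/s × 86.4 = 6090 kg/d.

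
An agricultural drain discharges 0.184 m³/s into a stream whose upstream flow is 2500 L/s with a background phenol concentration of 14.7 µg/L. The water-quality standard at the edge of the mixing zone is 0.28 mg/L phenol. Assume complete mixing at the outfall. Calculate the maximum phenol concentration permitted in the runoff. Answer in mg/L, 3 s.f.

2500 L/s = 2.5 m³/s.
14.7 µg/L = 0.0147 mg/L.
Mass balance: 0.28·2.684 = 0.184·Cₑ + 2.5·0.0147.
Cₑ = (0.7515 − 0.03675) / 0.184 = 3.885 mg/L.

3.88 mg/L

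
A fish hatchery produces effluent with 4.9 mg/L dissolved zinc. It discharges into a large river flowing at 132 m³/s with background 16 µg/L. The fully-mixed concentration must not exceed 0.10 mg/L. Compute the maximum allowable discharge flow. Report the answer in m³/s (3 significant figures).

2.31 m³/s

16 µg/L = 0.016 mg/L.
Mass balance at complete mixing: C_std·(Q_w + Q_r) = Q_w·C_e + Q_r·C_b.
Rearranging, Q_w = Q_r·(C_std − C_b)/(C_e − C_std) = 132·(0.1 − 0.016) / (4.9 − 0.1) = 2.31 m³/s.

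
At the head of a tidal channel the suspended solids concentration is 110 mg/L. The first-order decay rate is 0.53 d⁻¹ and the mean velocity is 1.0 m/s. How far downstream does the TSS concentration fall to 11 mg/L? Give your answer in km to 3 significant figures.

375 km

From C = C₀·e^(−kt), t = ln(C₀/C)/k = ln(110/11)/0.53 = 2.303/0.53 = 4.345 d.
Distance = v·t = 1.0 m/s × 3.754e+05 s = 3.754e+05 m = 375.4 km.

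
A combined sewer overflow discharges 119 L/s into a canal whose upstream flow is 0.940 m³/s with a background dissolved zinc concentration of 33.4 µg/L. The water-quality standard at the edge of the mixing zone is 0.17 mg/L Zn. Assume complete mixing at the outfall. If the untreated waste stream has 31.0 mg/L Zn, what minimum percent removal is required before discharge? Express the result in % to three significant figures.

119 L/s = 0.119 m³/s.
33.4 µg/L = 0.0334 mg/L.
Mass balance: 0.17·1.059 = 0.119·Cₑ + 0.94·0.0334.
Cₑ = (0.18 − 0.0314) / 0.119 = 1.249 mg/L.
Required removal = 1 − 1.249/31.0 = 95.97 %.

96.0 %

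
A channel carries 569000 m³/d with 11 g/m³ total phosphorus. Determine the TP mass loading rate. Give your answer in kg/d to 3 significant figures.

6260 kg/d

569000 m³/d = 6.586 m³/s.
Mass flux = Q·C = 6.586 m³/s × 11 g/m³ = 72.44 g/s.
= 72.44 g/s × 86.4 = 6259 kg/d.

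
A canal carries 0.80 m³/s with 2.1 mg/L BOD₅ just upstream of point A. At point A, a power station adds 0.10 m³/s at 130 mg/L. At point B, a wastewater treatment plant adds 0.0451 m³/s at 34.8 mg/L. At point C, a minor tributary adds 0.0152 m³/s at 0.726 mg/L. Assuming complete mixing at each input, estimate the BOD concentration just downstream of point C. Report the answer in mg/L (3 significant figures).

After input A: C = (0.8·2.1 + 0.1·130) / 0.9 = 16.31 mg/L.
After input B: C = (0.9·16.31 + 0.0451·34.8) / 0.9451 = 17.19 mg/L.
After input C: C = (0.9451·17.19 + 0.0152·0.726) / 0.9603 = 16.93 mg/L.

16.9 mg/L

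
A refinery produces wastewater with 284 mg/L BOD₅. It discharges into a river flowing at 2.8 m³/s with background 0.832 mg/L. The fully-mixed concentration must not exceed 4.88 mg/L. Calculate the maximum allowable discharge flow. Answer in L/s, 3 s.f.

Mass balance at complete mixing: C_std·(Q_w + Q_r) = Q_w·C_e + Q_r·C_b.
Rearranging, Q_w = Q_r·(C_std − C_b)/(C_e − C_std) = 2.8·(4.88 − 0.832) / (284 − 4.88) = 0.04061 m³/s.
= 40.61 L/s.

40.6 L/s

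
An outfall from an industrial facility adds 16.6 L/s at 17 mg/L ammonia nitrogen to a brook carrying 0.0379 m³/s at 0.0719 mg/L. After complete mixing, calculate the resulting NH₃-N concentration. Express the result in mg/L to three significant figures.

16.6 L/s = 0.0166 m³/s.
Flow-weighted mixing gives C = (0.0166·17 + 0.0379·0.0719) / (0.0166 + 0.0379) = 0.2849/0.0545 = 5.228 mg/L.

5.23 mg/L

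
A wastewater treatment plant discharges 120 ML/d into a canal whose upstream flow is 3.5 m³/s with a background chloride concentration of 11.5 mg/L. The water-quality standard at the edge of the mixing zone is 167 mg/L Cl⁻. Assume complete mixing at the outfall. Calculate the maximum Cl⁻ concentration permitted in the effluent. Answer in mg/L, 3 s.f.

120 ML/d = 1.389 m³/s.
Mass balance: 167·4.889 = 1.389·Cₑ + 3.5·11.5.
Cₑ = (816.4 − 40.25) / 1.389 = 558.9 mg/L.

559 mg/L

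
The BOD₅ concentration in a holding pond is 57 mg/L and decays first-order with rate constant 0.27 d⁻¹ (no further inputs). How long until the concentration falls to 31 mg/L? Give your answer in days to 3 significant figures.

t = ln(C₀/C)/k = ln(57/31)/0.27 = 0.6091/0.27 = 2.256 d.

2.26 d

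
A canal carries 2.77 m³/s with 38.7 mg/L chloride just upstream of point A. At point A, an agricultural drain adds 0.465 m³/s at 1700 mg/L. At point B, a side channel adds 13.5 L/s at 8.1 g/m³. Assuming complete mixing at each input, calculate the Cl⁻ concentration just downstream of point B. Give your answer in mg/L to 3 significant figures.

276 mg/L

After input A: C = (2.77·38.7 + 0.465·1700) / 3.235 = 277.5 mg/L.
13.5 L/s = 0.0135 m³/s.
After input B: C = (3.235·277.5 + 0.0135·8.1) / 3.248 = 276.4 mg/L.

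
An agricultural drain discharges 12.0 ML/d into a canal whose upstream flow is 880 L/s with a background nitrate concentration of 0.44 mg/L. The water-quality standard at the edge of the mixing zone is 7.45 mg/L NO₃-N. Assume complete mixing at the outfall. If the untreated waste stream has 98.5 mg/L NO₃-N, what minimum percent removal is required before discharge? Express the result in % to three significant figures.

12.0 ML/d = 0.1389 m³/s.
880 L/s = 0.88 m³/s.
Mass balance: 7.45·1.019 = 0.1389·Cₑ + 0.88·0.44.
Cₑ = (7.591 − 0.3872) / 0.1389 = 51.87 mg/L.
Required removal = 1 − 51.87/98.5 = 47.34 %.

47.3 %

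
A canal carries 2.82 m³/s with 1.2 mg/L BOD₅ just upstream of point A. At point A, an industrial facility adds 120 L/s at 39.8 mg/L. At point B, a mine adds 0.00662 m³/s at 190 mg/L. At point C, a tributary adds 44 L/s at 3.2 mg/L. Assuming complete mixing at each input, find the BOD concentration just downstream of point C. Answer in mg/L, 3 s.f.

120 L/s = 0.12 m³/s.
After input A: C = (2.82·1.2 + 0.12·39.8) / 2.94 = 2.776 mg/L.
After input B: C = (2.94·2.776 + 0.00662·190) / 2.947 = 3.196 mg/L.
44 L/s = 0.044 m³/s.
After input C: C = (2.947·3.196 + 0.044·3.2) / 2.991 = 3.196 mg/L.

3.20 mg/L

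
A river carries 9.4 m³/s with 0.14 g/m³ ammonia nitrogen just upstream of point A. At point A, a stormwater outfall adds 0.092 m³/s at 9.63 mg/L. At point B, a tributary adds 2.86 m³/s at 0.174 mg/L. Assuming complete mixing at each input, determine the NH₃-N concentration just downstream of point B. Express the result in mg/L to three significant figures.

0.219 mg/L

After input A: C = (9.4·0.14 + 0.092·9.63) / 9.492 = 0.232 mg/L.
After input B: C = (9.492·0.232 + 2.86·0.174) / 12.35 = 0.2186 mg/L.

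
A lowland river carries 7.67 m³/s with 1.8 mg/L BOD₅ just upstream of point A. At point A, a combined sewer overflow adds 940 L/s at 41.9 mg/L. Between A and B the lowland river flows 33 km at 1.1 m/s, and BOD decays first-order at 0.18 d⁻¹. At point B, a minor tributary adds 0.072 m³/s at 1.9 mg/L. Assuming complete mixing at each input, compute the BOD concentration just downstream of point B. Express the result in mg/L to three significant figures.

940 L/s = 0.94 m³/s.
After input A: C = (7.67·1.8 + 0.94·41.9) / 8.61 = 6.178 mg/L.
Over the 33 km reach to input B (t = 3e+04 s = 0.3472 d), decay gives C = 6.178·exp(−0.18·0.3472) = 5.804 mg/L.
After input B: C = (8.61·5.804 + 0.072·1.9) / 8.682 = 5.771 mg/L.

5.77 mg/L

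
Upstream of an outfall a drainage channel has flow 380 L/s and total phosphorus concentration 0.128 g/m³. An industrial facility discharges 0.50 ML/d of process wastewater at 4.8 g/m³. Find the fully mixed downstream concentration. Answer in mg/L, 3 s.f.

0.50 ML/d = 0.005787 m³/s.
380 L/s = 0.38 m³/s.
Flow-weighted mixing gives C = (0.005787·4.8 + 0.38·0.128) / (0.005787 + 0.38) = 0.07642/0.3858 = 0.1981 mg/L.

0.198 mg/L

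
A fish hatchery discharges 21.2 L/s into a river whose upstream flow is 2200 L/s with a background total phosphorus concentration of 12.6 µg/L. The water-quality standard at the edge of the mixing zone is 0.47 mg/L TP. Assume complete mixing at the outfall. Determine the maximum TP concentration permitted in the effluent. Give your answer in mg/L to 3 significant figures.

47.9 mg/L

21.2 L/s = 0.0212 m³/s.
2200 L/s = 2.2 m³/s.
12.6 µg/L = 0.0126 mg/L.
Mass balance: 0.47·2.221 = 0.0212·Cₑ + 2.2·0.0126.
Cₑ = (1.044 − 0.02772) / 0.0212 = 47.94 mg/L.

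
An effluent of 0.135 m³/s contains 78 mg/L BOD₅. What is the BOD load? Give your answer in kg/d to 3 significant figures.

910 kg/d

Mass flux = Q·C = 0.135 m³/s × 78 g/m³ = 10.53 g/s.
= 10.53 g/s × 86.4 = 909.8 kg/d.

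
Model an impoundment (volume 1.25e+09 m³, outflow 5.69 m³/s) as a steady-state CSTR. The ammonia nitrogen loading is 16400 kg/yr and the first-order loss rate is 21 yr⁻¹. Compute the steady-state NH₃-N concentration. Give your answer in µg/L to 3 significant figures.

Outflow Q = 5.69 m³/s × 3.156e+07 s/yr = 1.796e+08 m³/yr.
Steady-state CSTR mass balance: W = Q·C + k·V·C, so C = W/(Q + kV).
Q + kV = 1.796e+08 + 21·1.25e+09 = 2.643e+10 m³/yr.
C = 16400/2.643e+10 = 6.205e-07 kg/m³ = 0.0006205 mg/L = 0.6205 µg/L.

0.621 µg/L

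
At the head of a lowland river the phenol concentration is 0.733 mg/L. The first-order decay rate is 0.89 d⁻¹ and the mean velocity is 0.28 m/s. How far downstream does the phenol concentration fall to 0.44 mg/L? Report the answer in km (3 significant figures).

13.9 km

From C = C₀·e^(−kt), t = ln(C₀/C)/k = ln(0.733/0.44)/0.89 = 0.5104/0.89 = 0.5735 d.
Distance = v·t = 0.28 m/s × 4.955e+04 s = 1.387e+04 m = 13.87 km.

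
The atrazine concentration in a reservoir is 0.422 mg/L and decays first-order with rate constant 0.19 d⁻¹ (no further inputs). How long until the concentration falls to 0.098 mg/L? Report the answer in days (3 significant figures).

7.68 d

t = ln(C₀/C)/k = ln(0.422/0.098)/0.19 = 1.46/0.19 = 7.684 d.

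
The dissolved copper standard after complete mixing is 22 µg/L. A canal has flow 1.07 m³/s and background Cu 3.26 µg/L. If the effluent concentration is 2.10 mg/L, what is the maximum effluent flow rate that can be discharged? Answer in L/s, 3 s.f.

9.65 L/s

3.26 µg/L = 0.00326 mg/L.
22 µg/L = 0.022 mg/L.
Mass balance at complete mixing: C_std·(Q_w + Q_r) = Q_w·C_e + Q_r·C_b.
Rearranging, Q_w = Q_r·(C_std − C_b)/(C_e − C_std) = 1.07·(0.022 − 0.00326) / (2.1 − 0.022) = 0.00965 m³/s.
= 9.65 L/s.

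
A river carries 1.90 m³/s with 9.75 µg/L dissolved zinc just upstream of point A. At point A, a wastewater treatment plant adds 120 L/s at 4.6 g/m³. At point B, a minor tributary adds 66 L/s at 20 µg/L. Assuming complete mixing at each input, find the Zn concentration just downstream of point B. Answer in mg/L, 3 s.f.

0.274 mg/L

9.75 µg/L = 0.00975 mg/L.
120 L/s = 0.12 m³/s.
After input A: C = (1.9·0.00975 + 0.12·4.6) / 2.02 = 0.2824 mg/L.
66 L/s = 0.066 m³/s.
20 µg/L = 0.02 mg/L.
After input B: C = (2.02·0.2824 + 0.066·0.02) / 2.086 = 0.2741 mg/L.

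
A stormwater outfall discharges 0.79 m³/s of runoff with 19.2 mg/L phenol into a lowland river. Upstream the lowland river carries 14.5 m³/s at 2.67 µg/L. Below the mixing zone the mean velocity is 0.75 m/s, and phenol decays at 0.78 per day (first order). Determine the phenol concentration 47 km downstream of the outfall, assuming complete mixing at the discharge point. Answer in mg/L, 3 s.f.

2.67 µg/L = 0.00267 mg/L.
After complete mixing, C₀ = (0.79·19.2 + 14.5·0.00267) / 15.29 = 0.9946 mg/L.
Travel time t = 4.7e+04 m / 0.75 m/s = 6.267e+04 s = 0.7253 d.
C = 0.9946·exp(−0.78·0.7253) = 0.9946·0.5679 = 0.5648 mg/L.

0.565 mg/L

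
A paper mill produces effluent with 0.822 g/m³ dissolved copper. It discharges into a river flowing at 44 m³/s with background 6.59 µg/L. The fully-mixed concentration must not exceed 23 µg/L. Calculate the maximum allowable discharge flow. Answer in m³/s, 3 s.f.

6.59 µg/L = 0.00659 mg/L.
23 µg/L = 0.023 mg/L.
Mass balance at complete mixing: C_std·(Q_w + Q_r) = Q_w·C_e + Q_r·C_b.
Rearranging, Q_w = Q_r·(C_std − C_b)/(C_e − C_std) = 44·(0.023 − 0.00659) / (0.822 − 0.023) = 0.9037 m³/s.

0.904 m³/s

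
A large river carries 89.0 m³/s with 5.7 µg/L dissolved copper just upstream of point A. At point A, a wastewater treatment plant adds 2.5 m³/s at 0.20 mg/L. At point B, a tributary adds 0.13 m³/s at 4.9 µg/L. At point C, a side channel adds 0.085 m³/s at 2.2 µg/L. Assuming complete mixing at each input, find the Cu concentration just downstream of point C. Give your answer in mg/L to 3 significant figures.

0.0110 mg/L

5.7 µg/L = 0.0057 mg/L.
After input A: C = (89·0.0057 + 2.5·0.2) / 91.5 = 0.01101 mg/L.
4.9 µg/L = 0.0049 mg/L.
After input B: C = (91.5·0.01101 + 0.13·0.0049) / 91.63 = 0.011 mg/L.
2.2 µg/L = 0.0022 mg/L.
After input C: C = (91.63·0.011 + 0.085·0.0022) / 91.71 = 0.01099 mg/L.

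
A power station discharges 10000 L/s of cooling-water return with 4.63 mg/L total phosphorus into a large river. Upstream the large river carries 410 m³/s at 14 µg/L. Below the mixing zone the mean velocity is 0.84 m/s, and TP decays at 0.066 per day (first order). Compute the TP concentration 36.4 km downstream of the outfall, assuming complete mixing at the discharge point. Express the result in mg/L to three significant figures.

0.120 mg/L

10000 L/s = 10 m³/s.
14 µg/L = 0.014 mg/L.
After complete mixing, C₀ = (10·4.63 + 410·0.014) / 420 = 0.1239 mg/L.
Travel time t = 3.64e+04 m / 0.84 m/s = 4.333e+04 s = 0.5015 d.
C = 0.1239·exp(−0.066·0.5015) = 0.1239·0.9674 = 0.1199 mg/L.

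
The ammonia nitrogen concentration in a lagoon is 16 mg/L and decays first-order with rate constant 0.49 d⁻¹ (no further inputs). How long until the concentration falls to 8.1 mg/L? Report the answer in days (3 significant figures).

1.39 d

t = ln(C₀/C)/k = ln(16/8.1)/0.49 = 0.6807/0.49 = 1.389 d.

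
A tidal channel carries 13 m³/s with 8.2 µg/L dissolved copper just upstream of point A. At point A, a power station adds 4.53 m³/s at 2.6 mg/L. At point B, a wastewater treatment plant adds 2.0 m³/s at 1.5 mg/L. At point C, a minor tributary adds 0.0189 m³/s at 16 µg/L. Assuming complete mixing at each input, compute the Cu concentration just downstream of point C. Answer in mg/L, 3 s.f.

8.2 µg/L = 0.0082 mg/L.
After input A: C = (13·0.0082 + 4.53·2.6) / 17.53 = 0.678 mg/L.
After input B: C = (17.53·0.678 + 2·1.5) / 19.53 = 0.7621 mg/L.
16 µg/L = 0.016 mg/L.
After input C: C = (19.53·0.7621 + 0.0189·0.016) / 19.55 = 0.7614 mg/L.

0.761 mg/L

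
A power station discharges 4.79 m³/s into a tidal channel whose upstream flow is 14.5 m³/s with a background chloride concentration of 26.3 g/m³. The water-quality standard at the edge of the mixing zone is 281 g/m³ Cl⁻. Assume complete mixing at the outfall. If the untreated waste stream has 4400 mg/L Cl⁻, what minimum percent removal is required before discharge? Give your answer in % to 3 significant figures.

Mass balance: 281·19.29 = 4.79·Cₑ + 14.5·26.3.
Cₑ = (5420 − 381.4) / 4.79 = 1052 mg/L.
Required removal = 1 − 1052/4400 = 76.09 %.

76.1 %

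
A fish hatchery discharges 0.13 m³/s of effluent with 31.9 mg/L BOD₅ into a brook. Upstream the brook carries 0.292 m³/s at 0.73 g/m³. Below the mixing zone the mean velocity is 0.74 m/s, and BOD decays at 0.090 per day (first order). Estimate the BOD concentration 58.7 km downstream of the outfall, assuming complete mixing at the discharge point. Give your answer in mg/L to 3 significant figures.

9.51 mg/L

After complete mixing, C₀ = (0.13·31.9 + 0.292·0.73) / 0.422 = 10.33 mg/L.
Travel time t = 5.87e+04 m / 0.74 m/s = 7.932e+04 s = 0.9181 d.
C = 10.33·exp(−0.090·0.9181) = 10.33·0.9207 = 9.513 mg/L.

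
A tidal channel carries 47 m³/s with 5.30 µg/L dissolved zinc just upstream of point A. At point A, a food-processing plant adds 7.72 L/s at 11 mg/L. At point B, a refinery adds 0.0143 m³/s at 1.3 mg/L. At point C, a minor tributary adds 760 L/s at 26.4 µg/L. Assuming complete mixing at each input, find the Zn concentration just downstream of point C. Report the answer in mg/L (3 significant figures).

0.00780 mg/L

5.30 µg/L = 0.0053 mg/L.
7.72 L/s = 0.00772 m³/s.
After input A: C = (47·0.0053 + 0.00772·11) / 47.01 = 0.007106 mg/L.
After input B: C = (47.01·0.007106 + 0.0143·1.3) / 47.02 = 0.007499 mg/L.
760 L/s = 0.76 m³/s.
26.4 µg/L = 0.0264 mg/L.
After input C: C = (47.02·0.007499 + 0.76·0.0264) / 47.78 = 0.007799 mg/L.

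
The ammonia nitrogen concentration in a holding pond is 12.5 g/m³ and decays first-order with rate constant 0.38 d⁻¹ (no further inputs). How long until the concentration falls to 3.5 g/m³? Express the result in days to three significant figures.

t = ln(C₀/C)/k = ln(12.5/3.5)/0.38 = 1.273/0.38 = 3.35 d.

3.35 d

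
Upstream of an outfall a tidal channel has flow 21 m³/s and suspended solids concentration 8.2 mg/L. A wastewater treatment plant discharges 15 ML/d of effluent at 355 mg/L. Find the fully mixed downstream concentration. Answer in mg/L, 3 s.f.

11.0 mg/L

15 ML/d = 0.1736 m³/s.
Conservation of mass across the mixing zone: C = (0.1736·355 + 21·8.2) / (0.1736 + 21) = 233.8/21.17 = 11.04 mg/L.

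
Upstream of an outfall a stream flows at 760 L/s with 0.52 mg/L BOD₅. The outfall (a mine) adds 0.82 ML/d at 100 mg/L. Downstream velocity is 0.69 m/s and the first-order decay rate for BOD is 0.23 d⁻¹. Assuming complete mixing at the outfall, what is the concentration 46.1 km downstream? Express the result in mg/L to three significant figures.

0.82 ML/d = 0.009491 m³/s.
760 L/s = 0.76 m³/s.
After complete mixing, C₀ = (0.009491·100 + 0.76·0.52) / 0.7695 = 1.747 mg/L.
Travel time t = 4.61e+04 m / 0.69 m/s = 6.681e+04 s = 0.7733 d.
C = 1.747·exp(−0.23·0.7733) = 1.747·0.8371 = 1.462 mg/L.

1.46 mg/L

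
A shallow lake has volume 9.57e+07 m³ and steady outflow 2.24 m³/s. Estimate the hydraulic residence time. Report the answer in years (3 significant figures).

1.35 yr

Q = 2.24 m³/s × 3.156e+07 s/yr = 7.069e+07 m³/yr.
Hydraulic residence time τ = V/Q = 9.57e+07/7.069e+07 = 1.354 yr.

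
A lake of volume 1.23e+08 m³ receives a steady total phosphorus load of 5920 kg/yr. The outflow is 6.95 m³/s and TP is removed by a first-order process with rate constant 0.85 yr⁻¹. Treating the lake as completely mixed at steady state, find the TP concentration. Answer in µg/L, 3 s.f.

18.3 µg/L

Outflow Q = 6.95 m³/s × 3.156e+07 s/yr = 2.193e+08 m³/yr.
Steady-state CSTR mass balance: W = Q·C + k·V·C, so C = W/(Q + kV).
Q + kV = 2.193e+08 + 0.85·1.23e+08 = 3.239e+08 m³/yr.
C = 5920/3.239e+08 = 1.828e-05 kg/m³ = 0.01828 mg/L = 18.28 µg/L.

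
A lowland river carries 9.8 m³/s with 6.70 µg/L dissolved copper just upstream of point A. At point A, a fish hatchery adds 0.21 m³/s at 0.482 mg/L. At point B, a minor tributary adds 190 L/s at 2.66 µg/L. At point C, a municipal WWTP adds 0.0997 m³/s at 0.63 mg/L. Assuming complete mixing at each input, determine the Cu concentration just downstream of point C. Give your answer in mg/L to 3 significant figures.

0.0223 mg/L

6.70 µg/L = 0.0067 mg/L.
After input A: C = (9.8·0.0067 + 0.21·0.482) / 10.01 = 0.01667 mg/L.
190 L/s = 0.19 m³/s.
2.66 µg/L = 0.00266 mg/L.
After input B: C = (10.01·0.01667 + 0.19·0.00266) / 10.2 = 0.01641 mg/L.
After input C: C = (10.2·0.01641 + 0.0997·0.63) / 10.3 = 0.02235 mg/L.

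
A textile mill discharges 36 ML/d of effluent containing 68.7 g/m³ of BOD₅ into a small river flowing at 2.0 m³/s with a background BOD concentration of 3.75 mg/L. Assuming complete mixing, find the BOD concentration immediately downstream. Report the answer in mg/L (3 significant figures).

36 ML/d = 0.4167 m³/s.
By mass balance at complete mixing, C = (0.4167·68.7 + 2·3.75) / (0.4167 + 2) = 36.12/2.417 = 14.95 mg/L.

14.9 mg/L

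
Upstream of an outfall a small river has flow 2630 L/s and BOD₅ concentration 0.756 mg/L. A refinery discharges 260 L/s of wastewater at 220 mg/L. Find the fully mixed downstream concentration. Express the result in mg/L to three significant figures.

20.5 mg/L

260 L/s = 0.26 m³/s.
2630 L/s = 2.63 m³/s.
Conservation of mass across the mixing zone: C = (0.26·220 + 2.63·0.756) / (0.26 + 2.63) = 59.19/2.89 = 20.48 mg/L.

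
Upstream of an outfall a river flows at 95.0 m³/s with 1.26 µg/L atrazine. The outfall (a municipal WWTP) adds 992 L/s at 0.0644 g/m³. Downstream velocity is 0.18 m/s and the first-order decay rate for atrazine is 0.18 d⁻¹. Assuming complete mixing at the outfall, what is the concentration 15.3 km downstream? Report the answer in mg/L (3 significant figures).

992 L/s = 0.992 m³/s.
1.26 µg/L = 0.00126 mg/L.
After complete mixing, C₀ = (0.992·0.0644 + 95·0.00126) / 95.99 = 0.001913 mg/L.
Travel time t = 1.53e+04 m / 0.18 m/s = 8.5e+04 s = 0.9838 d.
C = 0.001913·exp(−0.18·0.9838) = 0.001913·0.8377 = 0.001602 mg/L.

0.00160 mg/L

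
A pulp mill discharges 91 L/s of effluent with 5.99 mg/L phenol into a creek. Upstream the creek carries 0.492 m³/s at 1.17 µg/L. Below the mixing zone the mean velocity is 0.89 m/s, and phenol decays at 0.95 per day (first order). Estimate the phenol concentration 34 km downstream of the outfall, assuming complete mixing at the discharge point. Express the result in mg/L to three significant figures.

91 L/s = 0.091 m³/s.
1.17 µg/L = 0.00117 mg/L.
After complete mixing, C₀ = (0.091·5.99 + 0.492·0.00117) / 0.583 = 0.936 mg/L.
Travel time t = 3.4e+04 m / 0.89 m/s = 3.82e+04 s = 0.4422 d.
C = 0.936·exp(−0.95·0.4422) = 0.936·0.657 = 0.6149 mg/L.

0.615 mg/L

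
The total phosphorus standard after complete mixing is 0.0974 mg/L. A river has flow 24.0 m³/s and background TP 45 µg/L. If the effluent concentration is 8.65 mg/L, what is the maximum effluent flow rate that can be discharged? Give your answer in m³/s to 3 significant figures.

0.147 m³/s

45 µg/L = 0.045 mg/L.
Mass balance at complete mixing: C_std·(Q_w + Q_r) = Q_w·C_e + Q_r·C_b.
Rearranging, Q_w = Q_r·(C_std − C_b)/(C_e − C_std) = 24.0·(0.0974 − 0.045) / (8.65 − 0.0974) = 0.147 m³/s.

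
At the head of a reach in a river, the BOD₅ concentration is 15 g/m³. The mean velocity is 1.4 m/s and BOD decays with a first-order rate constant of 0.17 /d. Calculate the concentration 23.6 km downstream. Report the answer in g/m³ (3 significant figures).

14.5 g/m³

Travel time t = 23.6 km / 1.4 m/s = 2.36e+04/1.4 = 1.686e+04 s = 0.1951 d.
First-order decay: C = 15·exp(−0.17·0.1951) = 15·0.9674 = 14.51 g/m³.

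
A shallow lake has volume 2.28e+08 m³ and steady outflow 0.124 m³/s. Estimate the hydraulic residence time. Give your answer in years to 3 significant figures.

58.3 yr

Q = 0.124 m³/s × 3.156e+07 s/yr = 3.913e+06 m³/yr.
Hydraulic residence time τ = V/Q = 2.28e+08/3.913e+06 = 58.27 yr.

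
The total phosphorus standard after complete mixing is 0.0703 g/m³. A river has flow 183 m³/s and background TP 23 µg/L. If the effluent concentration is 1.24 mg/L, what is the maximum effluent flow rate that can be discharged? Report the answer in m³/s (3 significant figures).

7.40 m³/s

23 µg/L = 0.023 mg/L.
Mass balance at complete mixing: C_std·(Q_w + Q_r) = Q_w·C_e + Q_r·C_b.
Rearranging, Q_w = Q_r·(C_std − C_b)/(C_e − C_std) = 183·(0.0703 − 0.023) / (1.24 − 0.0703) = 7.4 m³/s.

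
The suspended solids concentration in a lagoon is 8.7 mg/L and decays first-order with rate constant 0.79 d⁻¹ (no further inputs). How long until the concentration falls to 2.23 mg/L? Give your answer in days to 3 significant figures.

t = ln(C₀/C)/k = ln(8.7/2.23)/0.79 = 1.361/0.79 = 1.723 d.

1.72 d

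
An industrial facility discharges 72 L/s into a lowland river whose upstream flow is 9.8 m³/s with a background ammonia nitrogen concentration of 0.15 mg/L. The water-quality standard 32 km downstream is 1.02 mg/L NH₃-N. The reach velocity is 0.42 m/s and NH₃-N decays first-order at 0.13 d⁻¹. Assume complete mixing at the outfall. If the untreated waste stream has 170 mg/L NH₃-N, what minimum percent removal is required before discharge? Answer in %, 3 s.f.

19.8 %

72 L/s = 0.072 m³/s.
Travel time to the compliance point: t = 3.2e+04/0.42 = 7.619e+04 s = 0.8818 d; decay factor exp(−0.13·0.8818) = 0.8917.
So the concentration just after mixing may be at most 1.02/0.8917 = 1.144 mg/L.
Mass balance: 1.144·9.872 = 0.072·Cₑ + 9.8·0.15.
Cₑ = (11.29 − 1.47) / 0.072 = 136.4 mg/L.
Required removal = 1 − 136.4/170 = 19.75 %.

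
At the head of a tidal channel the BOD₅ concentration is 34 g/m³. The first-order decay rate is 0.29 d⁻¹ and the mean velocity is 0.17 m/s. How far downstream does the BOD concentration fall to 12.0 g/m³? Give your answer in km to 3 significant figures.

52.7 km

From C = C₀·e^(−kt), t = ln(C₀/C)/k = ln(34/12.0)/0.29 = 1.041/0.29 = 3.591 d.
Distance = v·t = 0.17 m/s × 3.103e+05 s = 5.275e+04 m = 52.75 km.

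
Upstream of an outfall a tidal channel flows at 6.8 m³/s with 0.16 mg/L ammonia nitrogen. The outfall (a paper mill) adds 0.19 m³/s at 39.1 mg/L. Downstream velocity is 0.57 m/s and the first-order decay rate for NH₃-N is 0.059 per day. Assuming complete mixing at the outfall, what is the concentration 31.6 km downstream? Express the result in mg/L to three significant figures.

After complete mixing, C₀ = (0.19·39.1 + 6.8·0.16) / 6.99 = 1.218 mg/L.
Travel time t = 3.16e+04 m / 0.57 m/s = 5.544e+04 s = 0.6417 d.
C = 1.218·exp(−0.059·0.6417) = 1.218·0.9629 = 1.173 mg/L.

1.17 mg/L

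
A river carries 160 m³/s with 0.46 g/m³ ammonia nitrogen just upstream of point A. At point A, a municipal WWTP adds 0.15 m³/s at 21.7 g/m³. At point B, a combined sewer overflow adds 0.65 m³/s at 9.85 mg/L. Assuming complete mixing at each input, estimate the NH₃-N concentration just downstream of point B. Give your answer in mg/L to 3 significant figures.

After input A: C = (160·0.46 + 0.15·21.7) / 160.2 = 0.4799 mg/L.
After input B: C = (160.2·0.4799 + 0.65·9.85) / 160.8 = 0.5178 mg/L.

0.518 mg/L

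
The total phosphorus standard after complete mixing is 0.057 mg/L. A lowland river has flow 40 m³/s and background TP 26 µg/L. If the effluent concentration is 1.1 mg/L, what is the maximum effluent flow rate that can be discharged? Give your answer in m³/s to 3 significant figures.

1.19 m³/s

26 µg/L = 0.026 mg/L.
Mass balance at complete mixing: C_std·(Q_w + Q_r) = Q_w·C_e + Q_r·C_b.
Rearranging, Q_w = Q_r·(C_std − C_b)/(C_e − C_std) = 40·(0.057 − 0.026) / (1.1 − 0.057) = 1.189 m³/s.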